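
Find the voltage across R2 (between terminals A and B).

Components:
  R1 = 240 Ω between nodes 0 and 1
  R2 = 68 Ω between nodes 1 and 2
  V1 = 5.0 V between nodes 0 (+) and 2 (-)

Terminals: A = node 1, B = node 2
R1 and R2 are in series across V1 (node 0 → node 1 → node 2), and the output A–B is taken across R2, so this is a voltage divider.
Series current: I = V1/(R1 + R2) = 5/(240 + 68) = 5/308 = 0.01623 A
V_R2 = I × R2 = V1 × R2/(R1 + R2) = 5 × 68/308 = 1.104 V

Final answer: 1.104 V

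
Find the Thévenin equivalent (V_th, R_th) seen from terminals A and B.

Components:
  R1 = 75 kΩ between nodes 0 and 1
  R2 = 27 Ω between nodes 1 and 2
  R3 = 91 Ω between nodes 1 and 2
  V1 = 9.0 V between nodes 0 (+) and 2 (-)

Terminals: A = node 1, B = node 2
Step 1 — V_th is the open-circuit voltage V_A - V_B (nothing connected across the terminals).
Nodal analysis, taking node 2 as the 0 V reference.
Source V1 fixes V_0 = 9 V.
KCL at each unknown node (sum of currents leaving = 0; resistances in Ω):
  Node 1: (V_1 - 9)/75000 + (V_1 - 0)/27 + (V_1 - 0)/91 = 0
Collecting terms: 0.04804 × V_1 = 0.00012  =>  V_1 = 0.002498 V
V_th = V_1 - V_2 = 0.002498 - 0 = 0.002498 V
Step 2 — R_th: zero the source — replace V1 by a short circuit (node 2 merges into node 0) — and find the resistance seen between A (node 1) and B (node 0).
Reduce the network between node 1 (A) and node 0 (B) by series/parallel combination:
  Rp1 = R1 ‖ R2 ‖ R3 (parallel, all between nodes 0 and 1) = 1/(1/75000 + 1/27 + 1/91) = 20.82 Ω
R_th = 20.82 Ω

Final answer: V_th = 0.002498 V, R_th = 20.82 Ω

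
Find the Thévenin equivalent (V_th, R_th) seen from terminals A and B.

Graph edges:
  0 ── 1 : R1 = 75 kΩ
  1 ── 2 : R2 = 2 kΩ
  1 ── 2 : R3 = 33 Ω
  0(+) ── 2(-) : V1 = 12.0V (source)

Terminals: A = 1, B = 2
Step 1 — V_th is the open-circuit voltage V_A - V_B (nothing connected across the terminals).
Nodal analysis, taking node 2 as the 0 V reference.
Source V1 fixes V_0 = 12 V.
KCL at each unknown node (sum of currents leaving = 0; resistances in Ω):
  Node 1: (V_1 - 12)/75000 + (V_1 - 0)/2000 + (V_1 - 0)/33 = 0
Collecting terms: 0.03082 × V_1 = 0.00016  =>  V_1 = 0.005192 V
V_th = V_1 - V_2 = 0.005192 - 0 = 0.005192 V
Step 2 — R_th: zero the source — replace V1 by a short circuit (node 2 merges into node 0) — and find the resistance seen between A (node 1) and B (node 0).
Reduce the network between node 1 (A) and node 0 (B) by series/parallel combination:
  Rp1 = R1 ‖ R2 ‖ R3 (parallel, all between nodes 0 and 1) = 1/(1/75000 + 1/2000 + 1/33) = 32.45 Ω
R_th = 32.45 Ω

Final answer: V_th = 0.005192 V, R_th = 32.45 Ω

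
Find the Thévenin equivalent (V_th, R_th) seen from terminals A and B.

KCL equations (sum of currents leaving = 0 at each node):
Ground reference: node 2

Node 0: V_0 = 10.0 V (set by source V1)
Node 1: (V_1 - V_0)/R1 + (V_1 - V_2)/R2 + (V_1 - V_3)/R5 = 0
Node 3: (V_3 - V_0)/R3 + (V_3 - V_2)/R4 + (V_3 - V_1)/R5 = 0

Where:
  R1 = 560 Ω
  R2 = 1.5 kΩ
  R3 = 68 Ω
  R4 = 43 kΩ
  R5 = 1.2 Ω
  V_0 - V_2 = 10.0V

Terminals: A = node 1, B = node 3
Step 1 — V_th is the open-circuit voltage V_A - V_B (nothing connected across the terminals).
Nodal analysis, taking node 2 as the 0 V reference.
Source V1 fixes V_0 = 10 V.
KCL at each unknown node (sum of currents leaving = 0; resistances in Ω):
  Node 1: (V_1 - 10)/560 + (V_1 - 0)/1500 + (V_1 - V_3)/1.2 = 0
  Node 3: (V_3 - 10)/68 + (V_3 - 0)/43000 + (V_3 - V_1)/1.2 = 0
Collecting terms (coefficients in siemens):
  0.8358·V_1 - 0.8333·V_3 = 0.01786
  0.8481·V_3 - 0.8333·V_1 = 0.1471
Determinant D = (0.8358)(0.8481) - (-0.8333)(-0.8333) = 0.01435
V_1 = [(0.01786)(0.8481) - (-0.8333)(0.1471)]/D = 9.593 V
V_3 = [(0.8358)(0.1471) - (0.01786)(-0.8333)]/D = 9.599 V
V_th = V_1 - V_3 = 9.593 - 9.599 = -0.006801 V
Step 2 — R_th: zero the source — replace V1 by a short circuit (node 2 merges into node 0) — and find the resistance seen between A (node 1) and B (node 3).
Reduce the network between node 1 (A) and node 3 (B) by series/parallel combination:
  Rp1 = R1 ‖ R2 (parallel, both between nodes 0 and 1) = 1/(1/560 + 1/1500) = 407.8 Ω
  Rp2 = R3 ‖ R4 (parallel, both between nodes 0 and 3) = 1/(1/68 + 1/43000) = 67.89 Ω
  Rs1 = Rp1 + Rp2 (series, joined only at node 0) = 407.8 + 67.89 = 475.7 Ω
  Rp3 = R5 ‖ Rs1 (parallel, both between nodes 1 and 3) = 1/(1/1.2 + 1/475.7) = 1.197 Ω
R_th = 1.197 Ω

Final answer: V_th = -0.006801 V, R_th = 1.197 Ω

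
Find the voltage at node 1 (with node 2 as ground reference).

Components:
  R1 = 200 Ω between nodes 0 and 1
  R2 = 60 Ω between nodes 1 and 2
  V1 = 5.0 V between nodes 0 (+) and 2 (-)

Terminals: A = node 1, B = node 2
Nodal analysis, taking node 2 as the 0 V reference.
Source V1 fixes V_0 = 5 V.
KCL at each unknown node (sum of currents leaving = 0; resistances in Ω):
  Node 1: (V_1 - 5)/200 + (V_1 - 0)/60 = 0
Collecting terms: 0.02167 × V_1 = 0.025  =>  V_1 = 1.154 V
The requested potential is V_1 = 1.154 V.

Final answer: V_1 = 1.154 V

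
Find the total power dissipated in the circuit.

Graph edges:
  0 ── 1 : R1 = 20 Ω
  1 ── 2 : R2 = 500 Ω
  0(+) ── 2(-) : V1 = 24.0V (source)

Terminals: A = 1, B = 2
Nodal analysis, taking node 2 as the 0 V reference.
Source V1 fixes V_0 = 24 V.
KCL at each unknown node (sum of currents leaving = 0; resistances in Ω):
  Node 1: (V_1 - 24)/20 + (V_1 - 0)/500 = 0
Collecting terms: 0.052 × V_1 = 1.2  =>  V_1 = 23.08 V
Power in each resistor, P = (ΔV)²/R:
  P_R1 = (24 - 23.08)²/20 = 0.0426 W
  P_R2 = (23.08 - 0)²/500 = 1.065 W
P_total = P_R1 + P_R2 = 1.108 W

Final answer: 1.108 W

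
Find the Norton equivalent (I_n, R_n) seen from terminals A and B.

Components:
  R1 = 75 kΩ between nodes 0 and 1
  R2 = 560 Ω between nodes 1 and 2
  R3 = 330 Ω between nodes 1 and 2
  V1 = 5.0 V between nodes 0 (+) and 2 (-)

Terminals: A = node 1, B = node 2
Find the Thévenin equivalent first; then I_n = V_th/R_th and R_n = R_th.
Step 1 — V_th is the open-circuit voltage V_A - V_B (nothing connected across the terminals).
Nodal analysis, taking node 2 as the 0 V reference.
Source V1 fixes V_0 = 5 V.
KCL at each unknown node (sum of currents leaving = 0; resistances in Ω):
  Node 1: (V_1 - 5)/75000 + (V_1 - 0)/560 + (V_1 - 0)/330 = 0
Collecting terms: 0.004829 × V_1 = 0.00006667  =>  V_1 = 0.0138 V
V_th = V_1 - V_2 = 0.0138 - 0 = 0.0138 V
Step 2 — R_th: zero the source — replace V1 by a short circuit (node 2 merges into node 0) — and find the resistance seen between A (node 1) and B (node 0).
Reduce the network between node 1 (A) and node 0 (B) by series/parallel combination:
  Rp1 = R1 ‖ R2 ‖ R3 (parallel, all between nodes 0 and 1) = 1/(1/75000 + 1/560 + 1/330) = 207.1 Ω
R_th = 207.1 Ω
I_n = V_th/R_th = 0.0138/207.1 = 0.00006667 A, and R_n = R_th = 207.1 Ω

Final answer: I_n = 6.667e-05 A, R_n = 207.1 Ω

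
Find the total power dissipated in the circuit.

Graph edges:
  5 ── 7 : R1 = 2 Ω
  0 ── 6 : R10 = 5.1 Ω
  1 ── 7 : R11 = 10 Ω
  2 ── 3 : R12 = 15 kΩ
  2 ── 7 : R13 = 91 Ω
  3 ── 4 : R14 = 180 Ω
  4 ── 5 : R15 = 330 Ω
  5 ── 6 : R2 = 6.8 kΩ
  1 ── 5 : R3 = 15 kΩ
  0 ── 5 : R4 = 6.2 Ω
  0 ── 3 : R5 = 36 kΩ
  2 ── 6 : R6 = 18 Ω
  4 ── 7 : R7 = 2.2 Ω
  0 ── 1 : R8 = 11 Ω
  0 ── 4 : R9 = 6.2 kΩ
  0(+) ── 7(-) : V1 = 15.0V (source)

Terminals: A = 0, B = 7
Nodal analysis, taking node 7 as the 0 V reference.
Source V1 fixes V_0 = 15 V.
KCL at each unknown node (sum of currents leaving = 0; resistances in Ω):
  Node 1: (V_1 - V_5)/15000 + (V_1 - 15)/11 + (V_1 - 0)/10 = 0
  Node 2: (V_2 - V_6)/18 + (V_2 - V_3)/15000 + (V_2 - 0)/91 = 0
  Node 3: (V_3 - 15)/36000 + (V_3 - V_2)/15000 + (V_3 - V_4)/180 = 0
  Node 4: (V_4 - 0)/2.2 + (V_4 - 15)/6200 + (V_4 - V_3)/180 + (V_4 - V_5)/330 = 0
  Node 5: (V_5 - 0)/2 + (V_5 - V_6)/6800 + (V_5 - V_1)/15000 + (V_5 - 15)/6.2 + (V_5 - V_4)/330 = 0
  Node 6: (V_6 - V_5)/6800 + (V_6 - V_2)/18 + (V_6 - 15)/5.1 = 0
Collecting terms (coefficients in siemens):
  0.191·V_1 - 0.00006667·V_5 = 1.364
  0.06661·V_2 - 0.00006667·V_3 - 0.05556·V_6 = 0
  0.00565·V_3 - 0.00006667·V_2 - 0.005556·V_4 = 0.0004167
  0.4633·V_4 - 0.005556·V_3 - 0.00303·V_5 = 0.002419
  0.6645·V_5 - 0.00006667·V_1 - 0.00303·V_4 - 0.0001471·V_6 = 2.419
  0.2518·V_6 - 0.05556·V_2 - 0.0001471·V_5 = 2.941
Solving these 6 simultaneous equations (Gaussian elimination) gives:
  V_1 = 7.142 V, V_2 = 11.94 V, V_3 = 0.2461 V, V_4 = 0.03201 V
  V_5 = 3.645 V, V_6 = 14.32 V
Power in each resistor, P = (ΔV)²/R:
  P_R1 = (3.645 - 0)²/2 = 6.642 W
  P_R2 = (3.645 - 14.32)²/6800 = 0.01676 W
  P_R3 = (7.142 - 3.645)²/15000 = 0.0008152 W
  P_R4 = (15 - 3.645)²/6.2 = 20.8 W
  P_R5 = (15 - 0.2461)²/36000 = 0.006047 W
  P_R6 = (11.94 - 14.32)²/18 = 0.3137 W
  P_R7 = (0.03201 - 0)²/2.2 = 0.0004658 W
  P_R8 = (15 - 7.142)²/11 = 5.614 W
  P_R9 = (15 - 0.03201)²/6200 = 0.03614 W
  P_R10 = (15 - 14.32)²/5.1 = 0.09101 W
  P_R11 = (7.142 - 0)²/10 = 5.1 W
  P_R12 = (11.94 - 0.2461)²/15000 = 0.00912 W
  P_R13 = (11.94 - 0)²/91 = 1.567 W
  P_R14 = (0.2461 - 0.03201)²/180 = 0.0002547 W
  P_R15 = (0.03201 - 3.645)²/330 = 0.03955 W
P_total = P_R1 + P_R2 + P_R3 + P_R4 + P_R5 + P_R6 + P_R7 + P_R8 + P_R9 + P_R10 + P_R11 + P_R12 + P_R13 + P_R14 + P_R15 = 40.23 W

Final answer: 40.23 W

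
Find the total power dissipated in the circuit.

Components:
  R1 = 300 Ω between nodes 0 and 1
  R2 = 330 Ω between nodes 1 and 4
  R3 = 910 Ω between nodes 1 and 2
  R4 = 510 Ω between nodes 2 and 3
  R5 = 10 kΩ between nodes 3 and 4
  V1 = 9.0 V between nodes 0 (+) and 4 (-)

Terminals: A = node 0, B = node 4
Nodal analysis, taking node 4 as the 0 V reference.
Source V1 fixes V_0 = 9 V.
KCL at each unknown node (sum of currents leaving = 0; resistances in Ω):
  Node 1: (V_1 - 9)/300 + (V_1 - 0)/330 + (V_1 - V_2)/910 = 0
  Node 2: (V_2 - V_1)/910 + (V_2 - V_3)/510 = 0
  Node 3: (V_3 - V_2)/510 + (V_3 - 0)/10000 = 0
Collecting terms (coefficients in siemens):
  0.007463·V_1 - 0.001099·V_2 = 0.03
  0.00306·V_2 - 0.001099·V_1 - 0.001961·V_3 = 0
  0.002061·V_3 - 0.001961·V_2 = 0
Solving these 3 simultaneous equations (Gaussian elimination) gives:
  V_1 = 4.65 V, V_2 = 4.28 V, V_3 = 4.072 V
Power in each resistor, P = (ΔV)²/R:
  P_R1 = (9 - 4.65)²/300 = 0.06307 W
  P_R2 = (4.65 - 0)²/330 = 0.06553 W
  P_R3 = (4.65 - 4.28)²/910 = 0.0001509 W
  P_R4 = (4.28 - 4.072)²/510 = 0.00008457 W
  P_R5 = (4.072 - 0)²/10000 = 0.001658 W
P_total = P_R1 + P_R2 + P_R3 + P_R4 + P_R5 = 0.1305 W

Final answer: 0.1305 W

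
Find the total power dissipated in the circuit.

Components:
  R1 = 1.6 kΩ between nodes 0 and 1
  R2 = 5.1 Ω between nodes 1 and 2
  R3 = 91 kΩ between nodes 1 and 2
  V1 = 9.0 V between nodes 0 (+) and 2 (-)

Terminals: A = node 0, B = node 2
Nodal analysis, taking node 2 as the 0 V reference.
Source V1 fixes V_0 = 9 V.
KCL at each unknown node (sum of currents leaving = 0; resistances in Ω):
  Node 1: (V_1 - 9)/1600 + (V_1 - 0)/5.1 + (V_1 - 0)/91000 = 0
Collecting terms: 0.1967 × V_1 = 0.005625  =>  V_1 = 0.02859 V
Power in each resistor, P = (ΔV)²/R:
  P_R1 = (9 - 0.02859)²/1600 = 0.0503 W
  P_R2 = (0.02859 - 0)²/5.1 = 0.0001603 W
  P_R3 = (0.02859 - 0)²/91000 = 0.000000008985 W
P_total = P_R1 + P_R2 + P_R3 = 0.05046 W

Final answer: 0.05046 W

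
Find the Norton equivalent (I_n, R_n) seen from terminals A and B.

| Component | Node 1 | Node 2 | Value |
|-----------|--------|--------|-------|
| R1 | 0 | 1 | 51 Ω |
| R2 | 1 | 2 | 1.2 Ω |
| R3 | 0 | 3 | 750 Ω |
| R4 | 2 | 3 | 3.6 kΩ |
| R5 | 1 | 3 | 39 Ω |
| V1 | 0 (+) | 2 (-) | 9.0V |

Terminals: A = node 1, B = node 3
Find the Thévenin equivalent first; then I_n = V_th/R_th and R_n = R_th.
Step 1 — V_th is the open-circuit voltage V_A - V_B (nothing connected across the terminals).
Nodal analysis, taking node 2 as the 0 V reference.
Source V1 fixes V_0 = 9 V.
KCL at each unknown node (sum of currents leaving = 0; resistances in Ω):
  Node 1: (V_1 - 9)/51 + (V_1 - 0)/1.2 + (V_1 - V_3)/39 = 0
  Node 3: (V_3 - 9)/750 + (V_3 - 0)/3600 + (V_3 - V_1)/39 = 0
Collecting terms (coefficients in siemens):
  0.8786·V_1 - 0.02564·V_3 = 0.1765
  0.02725·V_3 - 0.02564·V_1 = 0.012
Determinant D = (0.8786)(0.02725) - (-0.02564)(-0.02564) = 0.02329
V_1 = [(0.1765)(0.02725) - (-0.02564)(0.012)]/D = 0.2197 V
V_3 = [(0.8786)(0.012) - (0.1765)(-0.02564)]/D = 0.6471 V
V_th = V_1 - V_3 = 0.2197 - 0.6471 = -0.4273 V
Step 2 — R_th: zero the source — replace V1 by a short circuit (node 2 merges into node 0) — and find the resistance seen between A (node 1) and B (node 3).
Reduce the network between node 1 (A) and node 3 (B) by series/parallel combination:
  Rp1 = R1 ‖ R2 (parallel, both between nodes 0 and 1) = 1/(1/51 + 1/1.2) = 1.172 Ω
  Rp2 = R3 ‖ R4 (parallel, both between nodes 0 and 3) = 1/(1/750 + 1/3600) = 620.7 Ω
  Rs1 = Rp1 + Rp2 (series, joined only at node 0) = 1.172 + 620.7 = 621.9 Ω
  Rp3 = R5 ‖ Rs1 (parallel, both between nodes 1 and 3) = 1/(1/39 + 1/621.9) = 36.7 Ω
R_th = 36.7 Ω
I_n = V_th/R_th = -0.4273/36.7 = -0.01164 A, and R_n = R_th = 36.7 Ω

Final answer: I_n = -0.01164 A, R_n = 36.7 Ω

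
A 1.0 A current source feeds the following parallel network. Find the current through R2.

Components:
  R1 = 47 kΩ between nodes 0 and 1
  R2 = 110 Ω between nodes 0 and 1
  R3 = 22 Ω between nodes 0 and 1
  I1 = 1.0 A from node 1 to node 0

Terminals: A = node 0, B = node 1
All resistors sit directly between nodes 0 and 1, so they are in parallel and share one voltage V; the full source current 1 A splits among them.
1/R_par = 1/47000 + 1/110 + 1/22 = 0.05457 S  =>  R_par = 18.33 Ω
V = I × R_par = 1 × 18.33 = 18.33 V
I_R2 = V/R2 = 18.33/110 = 0.1666 A

Final answer: 0.1666 A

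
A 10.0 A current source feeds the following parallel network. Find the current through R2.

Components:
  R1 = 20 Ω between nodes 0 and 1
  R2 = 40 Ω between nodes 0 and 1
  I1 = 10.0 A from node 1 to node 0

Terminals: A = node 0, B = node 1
All resistors sit directly between nodes 0 and 1, so they are in parallel and share one voltage V; the full source current 10 A splits among them.
1/R_par = 1/20 + 1/40 = 0.075 S  =>  R_par = 13.33 Ω
V = I × R_par = 10 × 13.33 = 133.3 V
I_R2 = V/R2 = 133.3/40 = 3.333 A

Final answer: 3.333 A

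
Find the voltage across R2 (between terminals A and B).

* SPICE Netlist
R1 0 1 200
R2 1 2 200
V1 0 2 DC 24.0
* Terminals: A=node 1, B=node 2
R1 and R2 are in series across V1 (node 0 → node 1 → node 2), and the output A–B is taken across R2, so this is a voltage divider.
Series current: I = V1/(R1 + R2) = 24/(200 + 200) = 24/400 = 0.06 A
V_R2 = I × R2 = V1 × R2/(R1 + R2) = 24 × 200/400 = 12 V

Final answer: 12 V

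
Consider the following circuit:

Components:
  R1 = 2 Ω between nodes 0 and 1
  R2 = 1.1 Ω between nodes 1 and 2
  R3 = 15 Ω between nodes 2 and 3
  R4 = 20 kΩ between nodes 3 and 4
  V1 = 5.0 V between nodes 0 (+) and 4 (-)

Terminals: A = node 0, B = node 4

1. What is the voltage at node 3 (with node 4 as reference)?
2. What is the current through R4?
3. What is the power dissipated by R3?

Nodal analysis, taking node 4 as the 0 V reference.
Source V1 fixes V_0 = 5 V.
KCL at each unknown node (sum of currents leaving = 0; resistances in Ω):
  Node 1: (V_1 - 5)/2 + (V_1 - V_2)/1.1 = 0
  Node 2: (V_2 - V_1)/1.1 + (V_2 - V_3)/15 = 0
  Node 3: (V_3 - V_2)/15 + (V_3 - 0)/20000 = 0
Collecting terms (coefficients in siemens):
  1.409·V_1 - 0.9091·V_2 = 2.5
  0.9758·V_2 - 0.9091·V_1 - 0.06667·V_3 = 0
  0.06672·V_3 - 0.06667·V_2 = 0
Solving these 3 simultaneous equations (Gaussian elimination) gives:
  V_1 = 5 V, V_2 = 4.999 V, V_3 = 4.995 V
Part 1:
  Read off the nodal solution: V_3 = 4.995 V
Part 2:
  I_R4 = (V_3 - V_4)/R4 = (4.995 - 0)/20000 = 0.0002498 A
  Magnitude: I_R4 = 0.0002498 A
Part 3:
  I_R3 = (V_2 - V_3)/R3 = (4.999 - 4.995)/15 = 0.0002498 A
  P_R3 = I_R3² × R3 = (0.0002498)² × 15 = 0.0000009358 W

Final answers:
1. V_3 = 4.995 V
2. I_R4 = 0.0002498 A
3. P_R3 = 9.358e-07 W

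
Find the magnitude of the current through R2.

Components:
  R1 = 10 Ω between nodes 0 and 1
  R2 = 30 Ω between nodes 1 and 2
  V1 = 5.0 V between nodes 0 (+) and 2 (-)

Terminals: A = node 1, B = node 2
Nodal analysis, taking node 2 as the 0 V reference.
Source V1 fixes V_0 = 5 V.
KCL at each unknown node (sum of currents leaving = 0; resistances in Ω):
  Node 1: (V_1 - 5)/10 + (V_1 - 0)/30 = 0
Collecting terms: 0.1333 × V_1 = 0.5  =>  V_1 = 3.75 V
I_R2 = (V_1 - V_2)/R2 = (3.75 - 0)/30 = 0.125 A
|I_R2| = 0.125 A

Final answer: |I_R2| = 0.125 A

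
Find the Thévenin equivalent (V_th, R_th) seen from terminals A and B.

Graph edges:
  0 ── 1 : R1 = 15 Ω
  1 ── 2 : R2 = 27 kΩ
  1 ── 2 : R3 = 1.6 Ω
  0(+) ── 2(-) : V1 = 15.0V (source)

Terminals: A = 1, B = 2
Step 1 — V_th is the open-circuit voltage V_A - V_B (nothing connected across the terminals).
Nodal analysis, taking node 2 as the 0 V reference.
Source V1 fixes V_0 = 15 V.
KCL at each unknown node (sum of currents leaving = 0; resistances in Ω):
  Node 1: (V_1 - 15)/15 + (V_1 - 0)/27000 + (V_1 - 0)/1.6 = 0
Collecting terms: 0.6917 × V_1 = 1  =>  V_1 = 1.446 V
V_th = V_1 - V_2 = 1.446 - 0 = 1.446 V
Step 2 — R_th: zero the source — replace V1 by a short circuit (node 2 merges into node 0) — and find the resistance seen between A (node 1) and B (node 0).
Reduce the network between node 1 (A) and node 0 (B) by series/parallel combination:
  Rp1 = R1 ‖ R2 ‖ R3 (parallel, all between nodes 0 and 1) = 1/(1/15 + 1/27000 + 1/1.6) = 1.446 Ω
R_th = 1.446 Ω

Final answer: V_th = 1.446 V, R_th = 1.446 Ω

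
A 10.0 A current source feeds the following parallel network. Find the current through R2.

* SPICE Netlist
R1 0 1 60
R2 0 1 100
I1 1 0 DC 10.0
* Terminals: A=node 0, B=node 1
All resistors sit directly between nodes 0 and 1, so they are in parallel and share one voltage V; the full source current 10 A splits among them.
1/R_par = 1/60 + 1/100 = 0.02667 S  =>  R_par = 37.5 Ω
V = I × R_par = 10 × 37.5 = 375 V
I_R2 = V/R2 = 375/100 = 3.75 A

Final answer: 3.75 A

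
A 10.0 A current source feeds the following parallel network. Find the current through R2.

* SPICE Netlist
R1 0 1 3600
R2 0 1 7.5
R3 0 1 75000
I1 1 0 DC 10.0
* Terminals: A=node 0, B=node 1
All resistors sit directly between nodes 0 and 1, so they are in parallel and share one voltage V; the full source current 10 A splits among them.
1/R_par = 1/3600 + 1/7.5 + 1/75000 = 0.1336 S  =>  R_par = 7.484 Ω
V = I × R_par = 10 × 7.484 = 74.84 V
I_R2 = V/R2 = 74.84/7.5 = 9.978 A

Final answer: 9.978 A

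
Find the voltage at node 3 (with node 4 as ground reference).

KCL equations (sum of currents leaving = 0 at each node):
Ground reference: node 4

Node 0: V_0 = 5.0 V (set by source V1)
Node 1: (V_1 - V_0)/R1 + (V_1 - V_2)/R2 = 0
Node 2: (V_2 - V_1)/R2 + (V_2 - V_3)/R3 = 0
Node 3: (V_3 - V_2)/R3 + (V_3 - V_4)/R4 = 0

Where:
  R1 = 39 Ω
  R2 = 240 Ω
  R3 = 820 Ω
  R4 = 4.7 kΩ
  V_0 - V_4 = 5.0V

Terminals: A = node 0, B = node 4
Nodal analysis, taking node 4 as the 0 V reference.
Source V1 fixes V_0 = 5 V.
KCL at each unknown node (sum of currents leaving = 0; resistances in Ω):
  Node 1: (V_1 - 5)/39 + (V_1 - V_2)/240 = 0
  Node 2: (V_2 - V_1)/240 + (V_2 - V_3)/820 = 0
  Node 3: (V_3 - V_2)/820 + (V_3 - 0)/4700 = 0
Collecting terms (coefficients in siemens):
  0.02981·V_1 - 0.004167·V_2 = 0.1282
  0.005386·V_2 - 0.004167·V_1 - 0.00122·V_3 = 0
  0.001432·V_3 - 0.00122·V_2 = 0
Solving these 3 simultaneous equations (Gaussian elimination) gives:
  V_1 = 4.966 V, V_2 = 4.759 V, V_3 = 4.052 V
The requested potential is V_3 = 4.052 V.

Final answer: V_3 = 4.052 V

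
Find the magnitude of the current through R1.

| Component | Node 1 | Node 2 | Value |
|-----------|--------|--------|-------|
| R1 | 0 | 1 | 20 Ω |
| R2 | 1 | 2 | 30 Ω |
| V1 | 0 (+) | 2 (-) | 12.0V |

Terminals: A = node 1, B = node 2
Nodal analysis, taking node 2 as the 0 V reference.
Source V1 fixes V_0 = 12 V.
KCL at each unknown node (sum of currents leaving = 0; resistances in Ω):
  Node 1: (V_1 - 12)/20 + (V_1 - 0)/30 = 0
Collecting terms: 0.08333 × V_1 = 0.6  =>  V_1 = 7.2 V
I_R1 = (V_0 - V_1)/R1 = (12 - 7.2)/20 = 0.24 A
|I_R1| = 0.24 A

Final answer: |I_R1| = 0.24 A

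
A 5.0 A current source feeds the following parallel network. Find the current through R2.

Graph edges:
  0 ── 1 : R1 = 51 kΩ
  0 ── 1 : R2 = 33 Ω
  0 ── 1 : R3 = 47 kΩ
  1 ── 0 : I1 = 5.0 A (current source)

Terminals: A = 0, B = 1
All resistors sit directly between nodes 0 and 1, so they are in parallel and share one voltage V; the full source current 5 A splits among them.
1/R_par = 1/51000 + 1/33 + 1/47000 = 0.03034 S  =>  R_par = 32.96 Ω
V = I × R_par = 5 × 32.96 = 164.8 V
I_R2 = V/R2 = 164.8/33 = 4.993 A

Final answer: 4.993 A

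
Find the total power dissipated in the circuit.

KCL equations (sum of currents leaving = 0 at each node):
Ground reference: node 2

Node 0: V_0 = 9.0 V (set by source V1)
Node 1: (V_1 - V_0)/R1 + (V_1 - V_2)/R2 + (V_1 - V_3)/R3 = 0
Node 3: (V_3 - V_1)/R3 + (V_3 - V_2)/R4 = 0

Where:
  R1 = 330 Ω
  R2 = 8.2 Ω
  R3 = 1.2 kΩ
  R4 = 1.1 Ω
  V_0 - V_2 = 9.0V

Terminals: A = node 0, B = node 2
Nodal analysis, taking node 2 as the 0 V reference.
Source V1 fixes V_0 = 9 V.
KCL at each unknown node (sum of currents leaving = 0; resistances in Ω):
  Node 1: (V_1 - 9)/330 + (V_1 - 0)/8.2 + (V_1 - V_3)/1200 = 0
  Node 3: (V_3 - V_1)/1200 + (V_3 - 0)/1.1 = 0
Collecting terms (coefficients in siemens):
  0.1258·V_1 - 0.0008333·V_3 = 0.02727
  0.9099·V_3 - 0.0008333·V_1 = 0
Determinant D = (0.1258)(0.9099) - (-0.0008333)(-0.0008333) = 0.1145
V_1 = [(0.02727)(0.9099) - (-0.0008333)(0)]/D = 0.2168 V
V_3 = [(0.1258)(0) - (0.02727)(-0.0008333)]/D = 0.0001985 V
Power in each resistor, P = (ΔV)²/R:
  P_R1 = (9 - 0.2168)²/330 = 0.2338 W
  P_R2 = (0.2168 - 0)²/8.2 = 0.00573 W
  P_R3 = (0.2168 - 0.0001985)²/1200 = 0.00003909 W
  P_R4 = (0 - 0.0001985)²/1.1 = 0.00000003583 W
P_total = P_R1 + P_R2 + P_R3 + P_R4 = 0.2395 W

Final answer: 0.2395 W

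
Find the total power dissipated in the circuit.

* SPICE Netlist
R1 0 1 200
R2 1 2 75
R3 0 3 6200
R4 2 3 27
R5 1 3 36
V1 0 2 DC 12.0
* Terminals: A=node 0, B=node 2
Nodal analysis, taking node 2 as the 0 V reference.
Source V1 fixes V_0 = 12 V.
KCL at each unknown node (sum of currents leaving = 0; resistances in Ω):
  Node 1: (V_1 - 12)/200 + (V_1 - 0)/75 + (V_1 - V_3)/36 = 0
  Node 3: (V_3 - 12)/6200 + (V_3 - 0)/27 + (V_3 - V_1)/36 = 0
Collecting terms (coefficients in siemens):
  0.04611·V_1 - 0.02778·V_3 = 0.06
  0.06498·V_3 - 0.02778·V_1 = 0.001935
Determinant D = (0.04611)(0.06498) - (-0.02778)(-0.02778) = 0.002225
V_1 = [(0.06)(0.06498) - (-0.02778)(0.001935)]/D = 1.777 V
V_3 = [(0.04611)(0.001935) - (0.06)(-0.02778)]/D = 0.7893 V
Power in each resistor, P = (ΔV)²/R:
  P_R1 = (12 - 1.777)²/200 = 0.5226 W
  P_R2 = (1.777 - 0)²/75 = 0.04209 W
  P_R3 = (12 - 0.7893)²/6200 = 0.02027 W
  P_R4 = (0 - 0.7893)²/27 = 0.02308 W
  P_R5 = (1.777 - 0.7893)²/36 = 0.02708 W
P_total = P_R1 + P_R2 + P_R3 + P_R4 + P_R5 = 0.6351 W

Final answer: 0.6351 W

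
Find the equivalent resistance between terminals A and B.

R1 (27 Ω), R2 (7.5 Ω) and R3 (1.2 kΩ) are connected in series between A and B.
Reduce the network between node 0 (A) and node 3 (B) by series/parallel combination:
  Rs1 = R1 + R2 (series, joined only at node 1) = 27 + 7.5 = 34.5 Ω
  Rs2 = R3 + Rs1 (series, joined only at node 2) = 1200 + 34.5 = 1234 Ω
R_eq = 1.234 kΩ

Final answer: 1.234 kΩ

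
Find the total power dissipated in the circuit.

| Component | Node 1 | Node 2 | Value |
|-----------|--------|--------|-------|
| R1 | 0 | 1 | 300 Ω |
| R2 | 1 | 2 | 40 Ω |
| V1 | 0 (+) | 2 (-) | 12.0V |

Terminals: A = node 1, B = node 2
Nodal analysis, taking node 2 as the 0 V reference.
Source V1 fixes V_0 = 12 V.
KCL at each unknown node (sum of currents leaving = 0; resistances in Ω):
  Node 1: (V_1 - 12)/300 + (V_1 - 0)/40 = 0
Collecting terms: 0.02833 × V_1 = 0.04  =>  V_1 = 1.412 V
Power in each resistor, P = (ΔV)²/R:
  P_R1 = (12 - 1.412)²/300 = 0.3737 W
  P_R2 = (1.412 - 0)²/40 = 0.04983 W
P_total = P_R1 + P_R2 = 0.4235 W

Final answer: 0.4235 W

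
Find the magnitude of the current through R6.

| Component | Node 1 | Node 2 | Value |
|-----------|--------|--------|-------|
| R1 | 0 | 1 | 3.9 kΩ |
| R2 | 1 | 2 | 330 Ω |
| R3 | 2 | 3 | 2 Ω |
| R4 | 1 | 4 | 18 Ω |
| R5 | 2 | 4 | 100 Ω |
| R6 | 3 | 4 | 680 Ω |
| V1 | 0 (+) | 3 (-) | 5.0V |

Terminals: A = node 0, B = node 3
Nodal analysis, taking node 3 as the 0 V reference.
Source V1 fixes V_0 = 5 V.
KCL at each unknown node (sum of currents leaving = 0; resistances in Ω):
  Node 1: (V_1 - 5)/3900 + (V_1 - V_2)/330 + (V_1 - V_4)/18 = 0
  Node 2: (V_2 - V_1)/330 + (V_2 - 0)/2 + (V_2 - V_4)/100 = 0
  Node 4: (V_4 - V_1)/18 + (V_4 - V_2)/100 + (V_4 - 0)/680 = 0
Collecting terms (coefficients in siemens):
  0.05884·V_1 - 0.00303·V_2 - 0.05556·V_4 = 0.001282
  0.513·V_2 - 0.00303·V_1 - 0.01·V_4 = 0
  0.06703·V_4 - 0.05556·V_1 - 0.01·V_2 = 0
Solving these 3 simultaneous equations (Gaussian elimination) gives:
  V_1 = 0.1022 V, V_2 = 0.002262 V, V_4 = 0.08505 V
I_R6 = (V_3 - V_4)/R6 = (0 - 0.08505)/680 = -0.0001251 A
|I_R6| = 0.0001251 A

Final answer: |I_R6| = 0.0001251 A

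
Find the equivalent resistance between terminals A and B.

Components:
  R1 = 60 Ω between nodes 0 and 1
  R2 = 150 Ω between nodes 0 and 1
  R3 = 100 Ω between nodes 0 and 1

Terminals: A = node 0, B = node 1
Reduce the network between node 0 (A) and node 1 (B) by series/parallel combination:
  Rp1 = R1 ‖ R2 ‖ R3 (parallel, all between nodes 0 and 1) = 1/(1/60 + 1/150 + 1/100) = 30 Ω
R_eq = 30 Ω

Final answer: 30 Ω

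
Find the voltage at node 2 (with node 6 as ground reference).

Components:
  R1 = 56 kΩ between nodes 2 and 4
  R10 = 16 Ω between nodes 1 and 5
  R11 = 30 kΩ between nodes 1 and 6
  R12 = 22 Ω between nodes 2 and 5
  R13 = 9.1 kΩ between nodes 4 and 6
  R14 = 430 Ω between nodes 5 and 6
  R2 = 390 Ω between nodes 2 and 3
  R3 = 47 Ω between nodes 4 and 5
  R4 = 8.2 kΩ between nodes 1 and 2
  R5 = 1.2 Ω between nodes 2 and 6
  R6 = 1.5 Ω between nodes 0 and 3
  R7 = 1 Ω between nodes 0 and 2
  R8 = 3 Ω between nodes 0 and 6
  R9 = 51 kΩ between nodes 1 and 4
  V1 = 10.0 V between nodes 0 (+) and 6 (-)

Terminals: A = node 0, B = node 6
Nodal analysis, taking node 6 as the 0 V reference.
Source V1 fixes V_0 = 10 V.
KCL at each unknown node (sum of currents leaving = 0; resistances in Ω):
  Node 1: (V_1 - V_2)/8200 + (V_1 - V_4)/51000 + (V_1 - V_5)/16 + (V_1 - 0)/30000 = 0
  Node 2: (V_2 - V_4)/56000 + (V_2 - V_3)/390 + (V_2 - V_1)/8200 + (V_2 - 0)/1.2 + (V_2 - 10)/1 + (V_2 - V_5)/22 = 0
  Node 3: (V_3 - V_2)/390 + (V_3 - 10)/1.5 = 0
  Node 4: (V_4 - V_2)/56000 + (V_4 - V_5)/47 + (V_4 - V_1)/51000 + (V_4 - 0)/9100 = 0
  Node 5: (V_5 - V_4)/47 + (V_5 - V_1)/16 + (V_5 - V_2)/22 + (V_5 - 0)/430 = 0
Collecting terms (coefficients in siemens):
  0.06267·V_1 - 0.000122·V_2 - 0.00001961·V_4 - 0.0625·V_5 = 0
  1.881·V_2 - 0.000122·V_1 - 0.002564·V_3 - 0.00001786·V_4 - 0.04545·V_5 = 10
  0.6692·V_3 - 0.002564·V_2 = 6.667
  0.02142·V_4 - 0.00001961·V_1 - 0.00001786·V_2 - 0.02128·V_5 = 0
  0.1316·V_5 - 0.0625·V_1 - 0.04545·V_2 - 0.02128·V_4 = 0
Solving these 5 simultaneous equations (Gaussian elimination) gives:
  V_1 = 5.172 V, V_2 = 5.454 V, V_3 = 9.983 V, V_4 = 5.148 V
  V_5 = 5.174 V
The requested potential is V_2 = 5.454 V.

Final answer: V_2 = 5.454 V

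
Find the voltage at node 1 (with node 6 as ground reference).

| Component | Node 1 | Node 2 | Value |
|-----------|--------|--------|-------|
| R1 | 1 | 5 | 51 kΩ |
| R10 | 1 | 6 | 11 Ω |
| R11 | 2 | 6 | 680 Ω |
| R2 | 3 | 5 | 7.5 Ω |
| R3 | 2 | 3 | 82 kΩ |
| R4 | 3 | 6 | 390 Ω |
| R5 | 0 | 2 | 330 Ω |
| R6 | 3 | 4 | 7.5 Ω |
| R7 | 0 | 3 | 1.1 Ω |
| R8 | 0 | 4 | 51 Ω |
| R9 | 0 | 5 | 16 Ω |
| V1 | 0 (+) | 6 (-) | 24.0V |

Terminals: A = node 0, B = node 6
Nodal analysis, taking node 6 as the 0 V reference.
Source V1 fixes V_0 = 24 V.
KCL at each unknown node (sum of currents leaving = 0; resistances in Ω):
  Node 1: (V_1 - V_5)/51000 + (V_1 - 0)/11 = 0
  Node 2: (V_2 - V_3)/82000 + (V_2 - 24)/330 + (V_2 - 0)/680 = 0
  Node 3: (V_3 - V_5)/7.5 + (V_3 - V_2)/82000 + (V_3 - 0)/390 + (V_3 - V_4)/7.5 + (V_3 - 24)/1.1 = 0
  Node 4: (V_4 - V_3)/7.5 + (V_4 - 24)/51 = 0
  Node 5: (V_5 - V_1)/51000 + (V_5 - V_3)/7.5 + (V_5 - 24)/16 = 0
Collecting terms (coefficients in siemens):
  0.09093·V_1 - 0.00001961·V_5 = 0
  0.004513·V_2 - 0.0000122·V_3 = 0.07273
  1.178·V_3 - 0.0000122·V_2 - 0.1333·V_4 - 0.1333·V_5 = 21.82
  0.1529·V_4 - 0.1333·V_3 = 0.4706
  0.1959·V_5 - 0.00001961·V_1 - 0.1333·V_3 = 1.5
Solving these 5 simultaneous equations (Gaussian elimination) gives:
  V_1 = 0.005165 V, V_2 = 16.18 V, V_3 = 23.94 V, V_4 = 23.94 V
  V_5 = 23.95 V
The requested potential is V_1 = 0.005165 V.

Final answer: V_1 = 0.005165 V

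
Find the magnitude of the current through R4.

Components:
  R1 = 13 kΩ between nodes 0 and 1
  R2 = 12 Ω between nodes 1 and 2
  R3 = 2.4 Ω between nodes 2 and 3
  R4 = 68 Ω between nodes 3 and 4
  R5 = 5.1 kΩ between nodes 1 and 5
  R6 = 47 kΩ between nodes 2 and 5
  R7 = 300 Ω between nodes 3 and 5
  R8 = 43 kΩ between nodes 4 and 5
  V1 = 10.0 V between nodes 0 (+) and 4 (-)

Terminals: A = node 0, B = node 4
Nodal analysis, taking node 4 as the 0 V reference.
Source V1 fixes V_0 = 10 V.
KCL at each unknown node (sum of currents leaving = 0; resistances in Ω):
  Node 1: (V_1 - 10)/13000 + (V_1 - V_2)/12 + (V_1 - V_5)/5100 = 0
  Node 2: (V_2 - V_1)/12 + (V_2 - V_3)/2.4 + (V_2 - V_5)/47000 = 0
  Node 3: (V_3 - V_2)/2.4 + (V_3 - 0)/68 + (V_3 - V_5)/300 = 0
  Node 5: (V_5 - V_1)/5100 + (V_5 - V_2)/47000 + (V_5 - V_3)/300 + (V_5 - 0)/43000 = 0
Collecting terms (coefficients in siemens):
  0.08361·V_1 - 0.08333·V_2 - 0.0001961·V_5 = 0.0007692
  0.5·V_2 - 0.08333·V_1 - 0.4167·V_3 - 0.00002128·V_5 = 0
  0.4347·V_3 - 0.4167·V_2 - 0.003333·V_5 = 0
  0.003574·V_5 - 0.0001961·V_1 - 0.00002128·V_2 - 0.003333·V_3 = 0
Solving these 4 simultaneous equations (Gaussian elimination) gives:
  V_1 = 0.06287 V, V_2 = 0.05373 V, V_3 = 0.0519 V, V_5 = 0.05217 V
I_R4 = (V_3 - V_4)/R4 = (0.0519 - 0)/68 = 0.0007632 A
|I_R4| = 0.0007632 A

Final answer: |I_R4| = 0.0007632 A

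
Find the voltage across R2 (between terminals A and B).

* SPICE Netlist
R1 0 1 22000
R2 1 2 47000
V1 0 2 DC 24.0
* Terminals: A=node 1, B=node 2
R1 and R2 are in series across V1 (node 0 → node 1 → node 2), and the output A–B is taken across R2, so this is a voltage divider.
Series current: I = V1/(R1 + R2) = 24/(22000 + 47000) = 24/69000 = 0.0003478 A
V_R2 = I × R2 = V1 × R2/(R1 + R2) = 24 × 47000/69000 = 16.35 V

Final answer: 16.35 V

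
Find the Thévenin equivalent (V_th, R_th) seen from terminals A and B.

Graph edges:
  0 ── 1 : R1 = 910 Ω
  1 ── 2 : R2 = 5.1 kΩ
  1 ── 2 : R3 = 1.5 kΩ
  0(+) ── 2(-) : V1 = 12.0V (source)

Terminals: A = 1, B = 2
Step 1 — V_th is the open-circuit voltage V_A - V_B (nothing connected across the terminals).
Nodal analysis, taking node 2 as the 0 V reference.
Source V1 fixes V_0 = 12 V.
KCL at each unknown node (sum of currents leaving = 0; resistances in Ω):
  Node 1: (V_1 - 12)/910 + (V_1 - 0)/5100 + (V_1 - 0)/1500 = 0
Collecting terms: 0.001962 × V_1 = 0.01319  =>  V_1 = 6.722 V
V_th = V_1 - V_2 = 6.722 - 0 = 6.722 V
Step 2 — R_th: zero the source — replace V1 by a short circuit (node 2 merges into node 0) — and find the resistance seen between A (node 1) and B (node 0).
Reduce the network between node 1 (A) and node 0 (B) by series/parallel combination:
  Rp1 = R1 ‖ R2 ‖ R3 (parallel, all between nodes 0 and 1) = 1/(1/910 + 1/5100 + 1/1500) = 509.8 Ω
R_th = 509.8 Ω

Final answer: V_th = 6.722 V, R_th = 509.8 Ω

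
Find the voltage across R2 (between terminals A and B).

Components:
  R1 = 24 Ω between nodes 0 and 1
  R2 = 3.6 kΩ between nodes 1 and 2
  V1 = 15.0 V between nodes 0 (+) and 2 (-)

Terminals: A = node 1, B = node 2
R1 and R2 are in series across V1 (node 0 → node 1 → node 2), and the output A–B is taken across R2, so this is a voltage divider.
Series current: I = V1/(R1 + R2) = 15/(24 + 3600) = 15/3624 = 0.004139 A
V_R2 = I × R2 = V1 × R2/(R1 + R2) = 15 × 3600/3624 = 14.9 V

Final answer: 14.9 V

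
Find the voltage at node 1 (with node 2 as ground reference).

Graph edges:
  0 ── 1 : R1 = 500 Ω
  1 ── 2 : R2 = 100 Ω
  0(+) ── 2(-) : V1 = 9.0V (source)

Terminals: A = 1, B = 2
Nodal analysis, taking node 2 as the 0 V reference.
Source V1 fixes V_0 = 9 V.
KCL at each unknown node (sum of currents leaving = 0; resistances in Ω):
  Node 1: (V_1 - 9)/500 + (V_1 - 0)/100 = 0
Collecting terms: 0.012 × V_1 = 0.018  =>  V_1 = 1.5 V
The requested potential is V_1 = 1.5 V.

Final answer: V_1 = 1.5 V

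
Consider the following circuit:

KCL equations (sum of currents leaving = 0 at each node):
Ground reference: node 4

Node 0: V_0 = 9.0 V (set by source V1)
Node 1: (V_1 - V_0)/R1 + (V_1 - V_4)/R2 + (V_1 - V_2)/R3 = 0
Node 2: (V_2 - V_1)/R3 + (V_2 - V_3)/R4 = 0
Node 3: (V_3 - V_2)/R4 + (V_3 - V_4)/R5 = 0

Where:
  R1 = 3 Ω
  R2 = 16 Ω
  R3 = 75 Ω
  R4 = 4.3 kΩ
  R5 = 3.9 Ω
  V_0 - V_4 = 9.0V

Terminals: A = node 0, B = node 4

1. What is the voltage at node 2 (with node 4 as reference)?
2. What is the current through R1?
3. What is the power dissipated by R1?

Nodal analysis, taking node 4 as the 0 V reference.
Source V1 fixes V_0 = 9 V.
KCL at each unknown node (sum of currents leaving = 0; resistances in Ω):
  Node 1: (V_1 - 9)/3 + (V_1 - 0)/16 + (V_1 - V_2)/75 = 0
  Node 2: (V_2 - V_1)/75 + (V_2 - V_3)/4300 = 0
  Node 3: (V_3 - V_2)/4300 + (V_3 - 0)/3.9 = 0
Collecting terms (coefficients in siemens):
  0.4092·V_1 - 0.01333·V_2 = 3
  0.01357·V_2 - 0.01333·V_1 - 0.0002326·V_3 = 0
  0.2566·V_3 - 0.0002326·V_2 = 0
Solving these 3 simultaneous equations (Gaussian elimination) gives:
  V_1 = 7.575 V, V_2 = 7.445 V, V_3 = 0.006746 V
Part 1:
  Read off the nodal solution: V_2 = 7.445 V
Part 2:
  I_R1 = (V_0 - V_1)/R1 = (9 - 7.575)/3 = 0.4751 A
  Magnitude: I_R1 = 0.4751 A
Part 3:
  I_R1 = (V_0 - V_1)/R1 = (9 - 7.575)/3 = 0.4751 A
  P_R1 = I_R1² × R1 = (0.4751)² × 3 = 0.6773 W

Final answers:
1. V_2 = 7.445 V
2. I_R1 = 0.4751 A
3. P_R1 = 0.6773 W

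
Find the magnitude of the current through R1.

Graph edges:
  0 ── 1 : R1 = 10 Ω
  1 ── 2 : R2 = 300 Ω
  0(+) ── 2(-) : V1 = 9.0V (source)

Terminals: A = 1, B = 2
Nodal analysis, taking node 2 as the 0 V reference.
Source V1 fixes V_0 = 9 V.
KCL at each unknown node (sum of currents leaving = 0; resistances in Ω):
  Node 1: (V_1 - 9)/10 + (V_1 - 0)/300 = 0
Collecting terms: 0.1033 × V_1 = 0.9  =>  V_1 = 8.71 V
I_R1 = (V_0 - V_1)/R1 = (9 - 8.71)/10 = 0.02903 A
|I_R1| = 0.02903 A

Final answer: |I_R1| = 0.02903 A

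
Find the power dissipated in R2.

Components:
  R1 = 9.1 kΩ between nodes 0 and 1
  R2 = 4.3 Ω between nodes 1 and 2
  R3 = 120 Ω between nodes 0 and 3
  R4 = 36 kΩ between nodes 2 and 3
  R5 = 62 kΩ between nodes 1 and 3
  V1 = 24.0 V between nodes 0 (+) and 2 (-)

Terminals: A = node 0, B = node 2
Nodal analysis, taking node 2 as the 0 V reference.
Source V1 fixes V_0 = 24 V.
KCL at each unknown node (sum of currents leaving = 0; resistances in Ω):
  Node 1: (V_1 - 24)/9100 + (V_1 - 0)/4.3 + (V_1 - V_3)/62000 = 0
  Node 3: (V_3 - 24)/120 + (V_3 - 0)/36000 + (V_3 - V_1)/62000 = 0
Collecting terms (coefficients in siemens):
  0.2327·V_1 - 0.00001613·V_3 = 0.002637
  0.008377·V_3 - 0.00001613·V_1 = 0.2
Determinant D = (0.2327)(0.008377) - (-0.00001613)(-0.00001613) = 0.001949
V_1 = [(0.002637)(0.008377) - (-0.00001613)(0.2)]/D = 0.01299 V
V_3 = [(0.2327)(0.2) - (0.002637)(-0.00001613)]/D = 23.87 V
I_R2 = (V_1 - V_2)/R2 = (0.01299 - 0)/4.3 = 0.003021 A
P_R2 = I_R2² × R2 = (0.003021)² × 4.3 = 0.00003924 W

Final answer: 3.924e-05 W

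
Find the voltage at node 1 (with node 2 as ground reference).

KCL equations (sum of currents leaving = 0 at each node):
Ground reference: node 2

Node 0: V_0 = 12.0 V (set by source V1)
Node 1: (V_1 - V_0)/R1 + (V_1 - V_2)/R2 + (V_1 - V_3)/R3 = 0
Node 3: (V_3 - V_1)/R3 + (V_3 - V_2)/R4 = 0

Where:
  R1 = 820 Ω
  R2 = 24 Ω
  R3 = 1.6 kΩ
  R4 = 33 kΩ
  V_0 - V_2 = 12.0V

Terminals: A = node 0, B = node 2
Nodal analysis, taking node 2 as the 0 V reference.
Source V1 fixes V_0 = 12 V.
KCL at each unknown node (sum of currents leaving = 0; resistances in Ω):
  Node 1: (V_1 - 12)/820 + (V_1 - 0)/24 + (V_1 - V_3)/1600 = 0
  Node 3: (V_3 - V_1)/1600 + (V_3 - 0)/33000 = 0
Collecting terms (coefficients in siemens):
  0.04351·V_1 - 0.000625·V_3 = 0.01463
  0.0006553·V_3 - 0.000625·V_1 = 0
Determinant D = (0.04351)(0.0006553) - (-0.000625)(-0.000625) = 0.00002812
V_1 = [(0.01463)(0.0006553) - (-0.000625)(0)]/D = 0.341 V
V_3 = [(0.04351)(0) - (0.01463)(-0.000625)]/D = 0.3252 V
The requested potential is V_1 = 0.341 V.

Final answer: V_1 = 0.341 V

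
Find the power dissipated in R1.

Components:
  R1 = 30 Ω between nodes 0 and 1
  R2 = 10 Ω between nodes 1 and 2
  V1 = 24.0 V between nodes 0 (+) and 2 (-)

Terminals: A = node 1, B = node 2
Nodal analysis, taking node 2 as the 0 V reference.
Source V1 fixes V_0 = 24 V.
KCL at each unknown node (sum of currents leaving = 0; resistances in Ω):
  Node 1: (V_1 - 24)/30 + (V_1 - 0)/10 = 0
Collecting terms: 0.1333 × V_1 = 0.8  =>  V_1 = 6 V
I_R1 = (V_0 - V_1)/R1 = (24 - 6)/30 = 0.6 A
P_R1 = I_R1² × R1 = (0.6)² × 30 = 10.8 W

Final answer: 10.8 W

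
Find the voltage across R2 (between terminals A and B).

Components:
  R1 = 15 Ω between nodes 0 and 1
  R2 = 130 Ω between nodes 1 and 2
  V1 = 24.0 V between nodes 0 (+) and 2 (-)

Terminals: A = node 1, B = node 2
R1 and R2 are in series across V1 (node 0 → node 1 → node 2), and the output A–B is taken across R2, so this is a voltage divider.
Series current: I = V1/(R1 + R2) = 24/(15 + 130) = 24/145 = 0.1655 A
V_R2 = I × R2 = V1 × R2/(R1 + R2) = 24 × 130/145 = 21.52 V

Final answer: 21.52 V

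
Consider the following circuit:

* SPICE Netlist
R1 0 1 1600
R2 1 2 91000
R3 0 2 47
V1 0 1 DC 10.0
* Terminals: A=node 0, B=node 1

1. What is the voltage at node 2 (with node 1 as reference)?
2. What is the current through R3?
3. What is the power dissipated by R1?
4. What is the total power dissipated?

Nodal analysis, taking node 1 as the 0 V reference.
Source V1 fixes V_0 = 10 V.
KCL at each unknown node (sum of currents leaving = 0; resistances in Ω):
  Node 2: (V_2 - 0)/91000 + (V_2 - 10)/47 = 0
Collecting terms: 0.02129 × V_2 = 0.2128  =>  V_2 = 9.995 V
Part 1:
  Read off the nodal solution: V_2 = 9.995 V
Part 2:
  I_R3 = (V_0 - V_2)/R3 = (10 - 9.995)/47 = 0.0001098 A
  Magnitude: I_R3 = 0.0001098 A
Part 3:
  I_R1 = (V_0 - V_1)/R1 = (10 - 0)/1600 = 0.00625 A
  P_R1 = I_R1² × R1 = (0.00625)² × 1600 = 0.0625 W
Part 4:
  Power in each resistor, P = (ΔV)²/R:
    P_R1 = (10 - 0)²/1600 = 0.0625 W
    P_R2 = (0 - 9.995)²/91000 = 0.001098 W
    P_R3 = (10 - 9.995)²/47 = 0.000000567 W
  P_total = P_R1 + P_R2 + P_R3 = 0.0636 W

Final answers:
1. V_2 = 9.995 V
2. I_R3 = 0.0001098 A
3. P_R1 = 0.0625 W
4. P_total = 0.0636 W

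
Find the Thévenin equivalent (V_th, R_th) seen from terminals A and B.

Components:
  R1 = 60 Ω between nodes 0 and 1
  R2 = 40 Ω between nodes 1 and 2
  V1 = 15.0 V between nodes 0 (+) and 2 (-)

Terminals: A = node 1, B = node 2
Step 1 — V_th is the open-circuit voltage V_A - V_B (nothing connected across the terminals).
Nodal analysis, taking node 2 as the 0 V reference.
Source V1 fixes V_0 = 15 V.
KCL at each unknown node (sum of currents leaving = 0; resistances in Ω):
  Node 1: (V_1 - 15)/60 + (V_1 - 0)/40 = 0
Collecting terms: 0.04167 × V_1 = 0.25  =>  V_1 = 6 V
V_th = V_1 - V_2 = 6 - 0 = 6 V
Step 2 — R_th: zero the source — replace V1 by a short circuit (node 2 merges into node 0) — and find the resistance seen between A (node 1) and B (node 0).
Reduce the network between node 1 (A) and node 0 (B) by series/parallel combination:
  Rp1 = R1 ‖ R2 (parallel, both between nodes 0 and 1) = 1/(1/60 + 1/40) = 24 Ω
R_th = 24 Ω

Final answer: V_th = 6 V, R_th = 24 Ω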